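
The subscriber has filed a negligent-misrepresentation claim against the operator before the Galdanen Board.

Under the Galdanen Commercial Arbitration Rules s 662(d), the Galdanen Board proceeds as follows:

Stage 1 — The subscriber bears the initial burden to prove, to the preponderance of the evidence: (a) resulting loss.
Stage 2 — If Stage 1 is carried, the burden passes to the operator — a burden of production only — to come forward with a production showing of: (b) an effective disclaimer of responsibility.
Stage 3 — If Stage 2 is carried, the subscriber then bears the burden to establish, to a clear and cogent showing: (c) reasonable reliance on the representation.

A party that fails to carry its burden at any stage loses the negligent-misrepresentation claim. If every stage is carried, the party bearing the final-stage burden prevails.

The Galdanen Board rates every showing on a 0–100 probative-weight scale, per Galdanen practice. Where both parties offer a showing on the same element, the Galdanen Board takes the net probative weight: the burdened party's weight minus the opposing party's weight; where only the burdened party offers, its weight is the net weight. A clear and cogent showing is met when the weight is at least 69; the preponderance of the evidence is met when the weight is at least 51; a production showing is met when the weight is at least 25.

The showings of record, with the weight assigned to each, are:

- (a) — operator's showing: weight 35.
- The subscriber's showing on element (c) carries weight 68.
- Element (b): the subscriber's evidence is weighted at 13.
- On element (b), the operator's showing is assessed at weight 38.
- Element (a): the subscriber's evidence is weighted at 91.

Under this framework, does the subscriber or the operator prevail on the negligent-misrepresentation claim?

Stage 1 (subscriber, the preponderance of the evidence, weight is at least 51): (a) net 91−35=56 ≥ 51 — meets.
  Stage 1 carried; the burden shifts to the operator.
Stage 2 (operator, a production showing, weight is at least 25): (b) net 38−13=25 ≥ 25 — meets.
  All elements met. The burden passes to the subscriber.
Stage 3 (subscriber, a clear and cogent showing, weight is at least 69): (c) 68 < 69 — fails.
  Stage 3 not carried; the subscriber fails its burden.
The operator prevails.

operator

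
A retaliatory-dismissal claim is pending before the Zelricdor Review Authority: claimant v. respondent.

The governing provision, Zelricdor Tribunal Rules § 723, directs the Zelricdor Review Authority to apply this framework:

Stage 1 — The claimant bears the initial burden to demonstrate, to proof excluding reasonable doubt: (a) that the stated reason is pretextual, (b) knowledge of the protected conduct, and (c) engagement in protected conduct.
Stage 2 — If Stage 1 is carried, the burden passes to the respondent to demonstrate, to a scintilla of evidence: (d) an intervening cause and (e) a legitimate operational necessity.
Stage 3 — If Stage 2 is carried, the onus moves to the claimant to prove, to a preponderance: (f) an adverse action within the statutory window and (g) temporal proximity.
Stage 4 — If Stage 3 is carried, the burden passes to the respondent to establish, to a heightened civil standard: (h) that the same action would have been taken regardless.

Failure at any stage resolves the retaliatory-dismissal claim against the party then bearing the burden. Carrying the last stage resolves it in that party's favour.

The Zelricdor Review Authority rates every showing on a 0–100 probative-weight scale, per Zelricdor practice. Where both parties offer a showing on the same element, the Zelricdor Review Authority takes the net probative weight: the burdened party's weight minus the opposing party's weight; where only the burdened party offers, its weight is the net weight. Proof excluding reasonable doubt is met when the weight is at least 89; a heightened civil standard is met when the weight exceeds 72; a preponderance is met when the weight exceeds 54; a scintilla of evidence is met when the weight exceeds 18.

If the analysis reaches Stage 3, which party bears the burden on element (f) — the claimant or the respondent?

Stage 3's rule assigns the burden to the claimant (to a preponderance).

claimant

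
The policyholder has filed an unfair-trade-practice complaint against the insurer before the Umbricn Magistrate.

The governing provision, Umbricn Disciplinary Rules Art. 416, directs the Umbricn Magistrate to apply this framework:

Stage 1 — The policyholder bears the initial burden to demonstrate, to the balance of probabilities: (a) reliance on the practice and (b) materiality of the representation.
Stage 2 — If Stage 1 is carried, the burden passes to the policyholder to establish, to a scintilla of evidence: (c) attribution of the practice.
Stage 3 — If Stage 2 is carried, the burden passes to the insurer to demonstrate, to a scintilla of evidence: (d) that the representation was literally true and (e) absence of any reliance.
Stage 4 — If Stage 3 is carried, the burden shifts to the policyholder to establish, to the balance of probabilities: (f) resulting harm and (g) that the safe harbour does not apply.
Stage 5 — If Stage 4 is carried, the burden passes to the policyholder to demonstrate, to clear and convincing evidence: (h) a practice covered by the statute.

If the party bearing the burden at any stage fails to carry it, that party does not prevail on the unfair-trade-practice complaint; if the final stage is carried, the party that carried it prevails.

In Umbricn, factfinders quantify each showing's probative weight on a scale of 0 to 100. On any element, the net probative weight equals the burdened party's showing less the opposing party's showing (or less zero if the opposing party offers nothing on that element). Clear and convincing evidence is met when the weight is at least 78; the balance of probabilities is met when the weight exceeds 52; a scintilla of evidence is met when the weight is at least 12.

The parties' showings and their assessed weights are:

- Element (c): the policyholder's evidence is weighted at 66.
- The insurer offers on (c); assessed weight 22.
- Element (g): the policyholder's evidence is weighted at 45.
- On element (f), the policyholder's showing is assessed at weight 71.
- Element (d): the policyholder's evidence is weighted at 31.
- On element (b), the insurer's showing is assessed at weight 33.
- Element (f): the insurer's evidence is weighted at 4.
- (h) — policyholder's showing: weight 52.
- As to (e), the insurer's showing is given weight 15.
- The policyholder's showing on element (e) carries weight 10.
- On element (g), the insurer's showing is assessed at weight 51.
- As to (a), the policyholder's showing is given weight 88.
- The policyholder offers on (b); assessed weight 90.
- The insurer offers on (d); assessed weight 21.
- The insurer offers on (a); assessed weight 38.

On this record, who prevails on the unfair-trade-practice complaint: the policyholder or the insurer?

insurer

Stage 1 — burden on policyholder; standard: the balance of probabilities (weight exceeds 52).
    (a): 88 − 38 = 50 ≤ 52 [not met]
    (b): 90 − 33 = 57 > 52 [met]
  Stage 1 not carried; the policyholder fails its burden.
So the insurer prevails.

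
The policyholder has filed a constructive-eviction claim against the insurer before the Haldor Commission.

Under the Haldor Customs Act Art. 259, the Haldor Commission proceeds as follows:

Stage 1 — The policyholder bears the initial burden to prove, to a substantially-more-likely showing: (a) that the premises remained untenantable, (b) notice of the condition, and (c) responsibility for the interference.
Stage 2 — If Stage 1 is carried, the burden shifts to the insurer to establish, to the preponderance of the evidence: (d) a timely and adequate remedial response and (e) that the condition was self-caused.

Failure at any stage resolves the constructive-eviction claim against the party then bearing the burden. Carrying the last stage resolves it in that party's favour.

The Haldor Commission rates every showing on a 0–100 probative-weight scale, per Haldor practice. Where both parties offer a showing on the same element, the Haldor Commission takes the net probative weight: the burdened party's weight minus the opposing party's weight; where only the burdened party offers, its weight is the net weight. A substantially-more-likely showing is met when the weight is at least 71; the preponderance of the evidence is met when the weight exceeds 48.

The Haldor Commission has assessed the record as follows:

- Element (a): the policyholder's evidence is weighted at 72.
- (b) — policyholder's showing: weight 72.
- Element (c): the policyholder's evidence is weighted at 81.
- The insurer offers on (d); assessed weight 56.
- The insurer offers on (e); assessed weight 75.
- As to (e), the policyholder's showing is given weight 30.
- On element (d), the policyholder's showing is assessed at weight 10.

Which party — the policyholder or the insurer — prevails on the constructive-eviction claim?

policyholder

Stage 1 — burden on policyholder; standard: a substantially-more-likely showing (weight is at least 71).
    (a): 72 ≥ 71 [met]
    (b): 72 ≥ 71 [met]
    (c): 81 ≥ 71 [met]
  All elements met. The burden passes to the insurer.
Stage 2 — burden on insurer; standard: the preponderance of the evidence (weight exceeds 48).
    (d): 56 − 10 = 46 ≤ 48 [not met]
    (e): 75 − 30 = 45 ≤ 48 [not met]
  Stage 2 not carried; the insurer fails its burden.
So the policyholder prevails.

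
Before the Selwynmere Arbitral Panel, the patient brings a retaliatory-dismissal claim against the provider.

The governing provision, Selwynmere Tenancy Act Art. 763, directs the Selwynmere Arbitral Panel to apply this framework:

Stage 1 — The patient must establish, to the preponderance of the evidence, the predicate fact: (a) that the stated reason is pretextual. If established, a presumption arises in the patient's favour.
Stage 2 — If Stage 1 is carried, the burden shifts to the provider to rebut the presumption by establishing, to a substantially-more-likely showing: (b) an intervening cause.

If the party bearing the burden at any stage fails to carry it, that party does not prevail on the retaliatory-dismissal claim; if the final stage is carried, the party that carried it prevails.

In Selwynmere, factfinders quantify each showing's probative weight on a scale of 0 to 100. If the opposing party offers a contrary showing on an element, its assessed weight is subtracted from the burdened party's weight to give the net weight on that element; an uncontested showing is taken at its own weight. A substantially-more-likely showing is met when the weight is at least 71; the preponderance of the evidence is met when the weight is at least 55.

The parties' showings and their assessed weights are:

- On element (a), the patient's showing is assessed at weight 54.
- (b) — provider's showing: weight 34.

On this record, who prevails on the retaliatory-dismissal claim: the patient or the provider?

provider

Stage 1 — burden on patient; standard: the preponderance of the evidence (weight is at least 55).
    (a): 54 < 55 [not met]
  Not every element is met, so the patient fails to carry Stage 1.
So the provider prevails.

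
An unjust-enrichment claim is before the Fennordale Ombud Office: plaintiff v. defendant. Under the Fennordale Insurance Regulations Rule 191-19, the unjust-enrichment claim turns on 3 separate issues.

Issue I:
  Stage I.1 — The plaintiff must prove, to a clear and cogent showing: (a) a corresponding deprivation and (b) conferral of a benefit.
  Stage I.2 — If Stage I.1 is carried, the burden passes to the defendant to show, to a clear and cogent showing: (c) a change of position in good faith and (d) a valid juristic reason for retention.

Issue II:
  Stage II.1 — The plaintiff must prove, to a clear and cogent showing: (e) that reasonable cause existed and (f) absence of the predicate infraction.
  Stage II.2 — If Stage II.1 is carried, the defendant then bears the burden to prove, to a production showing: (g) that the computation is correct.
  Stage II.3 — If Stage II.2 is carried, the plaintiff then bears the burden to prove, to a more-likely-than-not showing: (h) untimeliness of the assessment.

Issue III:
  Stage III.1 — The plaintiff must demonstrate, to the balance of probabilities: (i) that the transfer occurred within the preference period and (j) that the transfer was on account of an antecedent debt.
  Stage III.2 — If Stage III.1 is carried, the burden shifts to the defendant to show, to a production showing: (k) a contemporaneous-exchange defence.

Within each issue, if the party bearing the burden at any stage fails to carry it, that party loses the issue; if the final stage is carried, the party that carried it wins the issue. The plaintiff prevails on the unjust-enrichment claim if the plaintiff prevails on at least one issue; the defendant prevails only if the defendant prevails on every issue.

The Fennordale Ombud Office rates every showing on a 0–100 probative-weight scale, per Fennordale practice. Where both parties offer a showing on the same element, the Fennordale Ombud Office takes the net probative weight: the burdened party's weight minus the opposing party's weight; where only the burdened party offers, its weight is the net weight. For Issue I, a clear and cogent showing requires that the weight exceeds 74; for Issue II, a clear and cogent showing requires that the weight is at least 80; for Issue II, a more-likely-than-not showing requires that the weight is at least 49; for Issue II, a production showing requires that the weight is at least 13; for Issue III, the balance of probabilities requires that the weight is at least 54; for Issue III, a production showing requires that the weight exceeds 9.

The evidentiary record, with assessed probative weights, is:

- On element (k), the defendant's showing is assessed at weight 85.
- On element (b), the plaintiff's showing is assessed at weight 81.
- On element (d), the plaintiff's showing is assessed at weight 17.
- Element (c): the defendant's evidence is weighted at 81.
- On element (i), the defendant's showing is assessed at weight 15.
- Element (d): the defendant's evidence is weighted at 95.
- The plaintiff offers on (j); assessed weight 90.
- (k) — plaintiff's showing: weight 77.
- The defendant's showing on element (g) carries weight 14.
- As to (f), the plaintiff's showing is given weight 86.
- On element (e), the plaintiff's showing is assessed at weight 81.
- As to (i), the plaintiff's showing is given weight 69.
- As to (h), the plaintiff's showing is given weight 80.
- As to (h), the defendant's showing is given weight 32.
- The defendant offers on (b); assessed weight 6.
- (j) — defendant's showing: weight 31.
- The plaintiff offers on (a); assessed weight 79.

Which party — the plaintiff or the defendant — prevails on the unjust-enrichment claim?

— Issue I —
At Stage I.1 the plaintiff must meet a clear and cogent showing (weight exceeds 74): on (a) the weight is 79, > 74, so (a) meets the standard; on (b) the weight is 81 less the opposing 6 gives net 75, > 74, so (b) meets the standard.
  All elements met. The burden passes to the defendant.
At Stage I.2 the defendant must meet a clear and cogent showing (weight exceeds 74): on (c) the weight is 81, > 74, so (c) meets the standard; on (d) the weight is 95 less the opposing 17 gives net 78, > 74, so (d) meets the standard.
  The defendant carries the last stage.
With every stage satisfied, the defendant prevails on this issue.
— Issue II —
Stage II.1 — burden on plaintiff; standard: a clear and cogent showing (weight is at least 80).
    (e): 81 ≥ 80 [met]
    (f): 86 ≥ 80 [met]
  Stage II.1 is satisfied; the onus moves to the defendant.
Stage II.2 — burden on defendant; standard: a production showing (weight is at least 13).
    (g): 14 ≥ 13 [met]
  Stage II.2 carried; the burden shifts to the plaintiff.
Stage II.3 — burden on plaintiff; standard: a more-likely-than-not showing (weight is at least 49).
    (h): 80 − 32 = 48 < 49 [not met]
  Stage II.3 not carried; the plaintiff fails its burden.
So the defendant prevails on this issue.
— Issue III —
At Stage III.1 the plaintiff must meet the balance of probabilities (weight is at least 54): on (i) the weight is 69 less the opposing 15 gives net 54, ≥ 54, so (i) meets the standard; on (j) the weight is 90 less the opposing 31 gives net 59, which does reach 54, so (j) meets the standard.
  Stage III.1 is satisfied; the onus moves to the defendant.
At Stage III.2 the defendant must meet a production showing (weight exceeds 9): on (k) the weight is 85 less the opposing 77 gives net 8, which does not exceed 9, so (k) does not meet the standard.
  Stage III.2 not carried; the defendant fails its burden.
So the plaintiff prevails on this issue.
Per-issue: Issue I → defendant; Issue II → defendant; Issue III → plaintiff. The plaintiff must prevail on at least one issue; overall, the plaintiff prevails.

plaintiff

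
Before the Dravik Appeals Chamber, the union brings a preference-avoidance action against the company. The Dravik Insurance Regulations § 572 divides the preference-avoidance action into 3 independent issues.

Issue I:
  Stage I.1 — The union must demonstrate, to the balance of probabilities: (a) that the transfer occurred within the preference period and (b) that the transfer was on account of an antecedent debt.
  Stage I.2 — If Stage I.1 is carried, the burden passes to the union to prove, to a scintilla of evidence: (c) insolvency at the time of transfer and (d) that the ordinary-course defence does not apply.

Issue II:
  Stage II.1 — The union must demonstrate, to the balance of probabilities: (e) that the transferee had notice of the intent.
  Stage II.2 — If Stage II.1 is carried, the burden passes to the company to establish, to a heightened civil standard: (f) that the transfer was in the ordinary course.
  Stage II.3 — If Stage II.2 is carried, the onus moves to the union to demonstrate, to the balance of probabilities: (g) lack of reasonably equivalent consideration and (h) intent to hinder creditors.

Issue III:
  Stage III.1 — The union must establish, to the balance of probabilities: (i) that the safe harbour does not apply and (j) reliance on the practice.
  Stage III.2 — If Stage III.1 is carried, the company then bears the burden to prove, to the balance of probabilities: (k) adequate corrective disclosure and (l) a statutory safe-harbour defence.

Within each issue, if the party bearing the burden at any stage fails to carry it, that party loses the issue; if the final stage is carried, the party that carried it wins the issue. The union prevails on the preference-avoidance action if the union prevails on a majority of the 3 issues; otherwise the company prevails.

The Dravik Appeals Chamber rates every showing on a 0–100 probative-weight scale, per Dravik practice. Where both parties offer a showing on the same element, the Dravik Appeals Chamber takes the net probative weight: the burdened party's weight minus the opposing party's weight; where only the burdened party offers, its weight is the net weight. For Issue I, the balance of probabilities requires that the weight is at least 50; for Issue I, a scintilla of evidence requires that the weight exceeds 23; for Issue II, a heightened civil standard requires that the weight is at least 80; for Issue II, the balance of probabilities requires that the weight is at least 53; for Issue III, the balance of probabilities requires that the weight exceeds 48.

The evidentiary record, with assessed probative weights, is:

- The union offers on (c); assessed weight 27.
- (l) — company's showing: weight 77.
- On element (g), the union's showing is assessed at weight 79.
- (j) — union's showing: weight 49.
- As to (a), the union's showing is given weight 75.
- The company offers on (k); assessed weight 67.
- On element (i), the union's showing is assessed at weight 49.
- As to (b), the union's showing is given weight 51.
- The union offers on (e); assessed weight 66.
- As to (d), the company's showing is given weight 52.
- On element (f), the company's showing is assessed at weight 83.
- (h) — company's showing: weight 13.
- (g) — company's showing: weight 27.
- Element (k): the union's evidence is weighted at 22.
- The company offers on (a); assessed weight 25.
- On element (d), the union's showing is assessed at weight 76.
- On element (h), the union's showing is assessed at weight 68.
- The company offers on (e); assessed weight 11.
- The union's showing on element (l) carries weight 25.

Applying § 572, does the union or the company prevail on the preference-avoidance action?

union

— Issue I —
Stage I.1 — burden on union; standard: the balance of probabilities (weight is at least 50).
    (a): 75 − 25 = 50 ≥ 50 [met]
    (b): 51 ≥ 50 [met]
  Stage I.1 is satisfied; the union continues to bear the burden.
Stage I.2 — burden on union; standard: a scintilla of evidence (weight exceeds 23).
    (c): 27 > 23 [met]
    (d): 76 − 52 = 24 > 23 [met]
  All elements met at the final stage.
Every stage carried; the union prevails on this issue.
— Issue II —
Stage II.1 — burden on union; standard: the balance of probabilities (weight is at least 53).
    (e): 66 − 11 = 55 ≥ 53 [met]
  Stage II.1 carried; the burden shifts to the company.
Stage II.2 — burden on company; standard: a heightened civil standard (weight is at least 80).
    (f): 83 ≥ 80 [met]
  Stage II.2 carried; the burden shifts to the union.
Stage II.3 — burden on union; standard: the balance of probabilities (weight is at least 53).
    (g): 79 − 27 = 52 < 53 [not met]
    (h): 68 − 13 = 55 ≥ 53 [met]
  Not every element is met, so the union fails to carry Stage II.3.
The analysis ends at Stage II.3; the company prevails on this issue.
— Issue III —
Stage III.1 — burden on union; standard: the balance of probabilities (weight exceeds 48).
    (i): 49 > 48 [met]
    (j): 49 > 48 [met]
  The union carries Stage III.1; the company now bears the burden.
Stage III.2 — burden on company; standard: the balance of probabilities (weight exceeds 48).
    (k): 67 − 22 = 45 ≤ 48 [not met]
    (l): 77 − 25 = 52 > 48 [met]
  The company does not carry Stage III.2.
So the union prevails on this issue.
Per-issue: Issue I → union; Issue II → company; Issue III → union. The union must prevail on a majority of issues; overall, the union prevails.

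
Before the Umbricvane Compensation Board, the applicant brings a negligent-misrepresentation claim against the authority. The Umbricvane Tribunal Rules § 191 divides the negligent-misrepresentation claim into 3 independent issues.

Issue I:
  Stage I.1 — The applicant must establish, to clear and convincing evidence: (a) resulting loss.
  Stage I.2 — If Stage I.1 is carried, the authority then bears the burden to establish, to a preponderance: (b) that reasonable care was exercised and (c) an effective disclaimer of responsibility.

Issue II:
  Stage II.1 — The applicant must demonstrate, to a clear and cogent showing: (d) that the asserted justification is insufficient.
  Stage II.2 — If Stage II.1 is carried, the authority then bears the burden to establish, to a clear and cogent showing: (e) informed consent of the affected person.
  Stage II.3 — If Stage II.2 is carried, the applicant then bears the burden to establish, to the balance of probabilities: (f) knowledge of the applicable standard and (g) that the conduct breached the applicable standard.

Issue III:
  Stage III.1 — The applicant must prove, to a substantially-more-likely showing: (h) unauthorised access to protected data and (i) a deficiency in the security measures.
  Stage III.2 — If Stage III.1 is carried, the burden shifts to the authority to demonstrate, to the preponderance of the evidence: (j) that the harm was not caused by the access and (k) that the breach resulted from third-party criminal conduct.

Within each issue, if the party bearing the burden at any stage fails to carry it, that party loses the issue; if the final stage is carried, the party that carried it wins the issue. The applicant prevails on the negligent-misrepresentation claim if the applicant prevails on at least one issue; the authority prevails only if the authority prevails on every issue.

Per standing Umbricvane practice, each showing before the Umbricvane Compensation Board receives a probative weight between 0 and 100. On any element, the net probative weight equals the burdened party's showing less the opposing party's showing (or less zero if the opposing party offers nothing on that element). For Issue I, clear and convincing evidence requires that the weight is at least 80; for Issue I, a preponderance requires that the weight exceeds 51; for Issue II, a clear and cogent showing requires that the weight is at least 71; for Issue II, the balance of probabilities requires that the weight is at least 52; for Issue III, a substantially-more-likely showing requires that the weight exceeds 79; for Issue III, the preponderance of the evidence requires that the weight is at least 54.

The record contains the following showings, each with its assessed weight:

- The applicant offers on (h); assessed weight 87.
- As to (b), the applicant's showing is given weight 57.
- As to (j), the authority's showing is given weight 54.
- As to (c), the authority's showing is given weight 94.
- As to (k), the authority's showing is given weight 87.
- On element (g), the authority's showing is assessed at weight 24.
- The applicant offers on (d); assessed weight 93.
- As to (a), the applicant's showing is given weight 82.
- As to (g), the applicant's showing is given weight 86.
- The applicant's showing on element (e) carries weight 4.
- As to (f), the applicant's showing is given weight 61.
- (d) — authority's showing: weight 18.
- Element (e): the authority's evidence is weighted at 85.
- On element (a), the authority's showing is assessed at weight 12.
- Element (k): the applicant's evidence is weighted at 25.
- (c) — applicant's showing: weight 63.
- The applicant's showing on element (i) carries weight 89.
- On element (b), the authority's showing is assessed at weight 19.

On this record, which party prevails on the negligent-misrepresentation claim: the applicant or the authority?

— Issue I —
At Stage I.1 the applicant must meet clear and convincing evidence (weight is at least 80): on (a) the weight is 82 less the opposing 12 gives net 70, < 80, so (a) does not meet the standard.
  The applicant does not carry Stage I.1.
The authority prevails on this issue.
— Issue II —
At Stage II.1 the applicant must meet a clear and cogent showing (weight is at least 71): on (d) the weight is 93 less the opposing 18 gives net 75, ≥ 71, so (d) meets the standard.
  The applicant carries Stage II.1; the authority now bears the burden.
At Stage II.2 the authority must meet a clear and cogent showing (weight is at least 71): on (e) the weight is 85 less the opposing 4 gives net 81, ≥ 71, so (e) meets the standard.
  Stage II.2 carried; the burden shifts to the applicant.
At Stage II.3 the applicant must meet the balance of probabilities (weight is at least 52): on (f) the weight is 61, ≥ 52, so (f) meets the standard; on (g) the weight is 86 less the opposing 24 gives net 62, ≥ 52, so (g) meets the standard.
  Stage II.3 carried; the final stage is satisfied.
Every stage carried; the applicant prevails on this issue.
— Issue III —
At Stage III.1 the applicant must meet a substantially-more-likely showing (weight exceeds 79): on (h) the weight is 87, > 79, so (h) meets the standard; on (i) the weight is 89, which does exceed 79, so (i) meets the standard.
  Stage III.1 is satisfied; the onus moves to the authority.
At Stage III.2 the authority must meet the preponderance of the evidence (weight is at least 54): on (j) the weight is 54, which does reach 54, so (j) meets the standard; on (k) the weight is 87 less the opposing 25 gives net 62, ≥ 54, so (k) meets the standard.
  Stage III.2 carried; the final stage is satisfied.
All stages carried — the authority prevails on this issue.
Per-issue: Issue I → authority; Issue II → applicant; Issue III → authority. The applicant must prevail on at least one issue; overall, the applicant prevails.

applicant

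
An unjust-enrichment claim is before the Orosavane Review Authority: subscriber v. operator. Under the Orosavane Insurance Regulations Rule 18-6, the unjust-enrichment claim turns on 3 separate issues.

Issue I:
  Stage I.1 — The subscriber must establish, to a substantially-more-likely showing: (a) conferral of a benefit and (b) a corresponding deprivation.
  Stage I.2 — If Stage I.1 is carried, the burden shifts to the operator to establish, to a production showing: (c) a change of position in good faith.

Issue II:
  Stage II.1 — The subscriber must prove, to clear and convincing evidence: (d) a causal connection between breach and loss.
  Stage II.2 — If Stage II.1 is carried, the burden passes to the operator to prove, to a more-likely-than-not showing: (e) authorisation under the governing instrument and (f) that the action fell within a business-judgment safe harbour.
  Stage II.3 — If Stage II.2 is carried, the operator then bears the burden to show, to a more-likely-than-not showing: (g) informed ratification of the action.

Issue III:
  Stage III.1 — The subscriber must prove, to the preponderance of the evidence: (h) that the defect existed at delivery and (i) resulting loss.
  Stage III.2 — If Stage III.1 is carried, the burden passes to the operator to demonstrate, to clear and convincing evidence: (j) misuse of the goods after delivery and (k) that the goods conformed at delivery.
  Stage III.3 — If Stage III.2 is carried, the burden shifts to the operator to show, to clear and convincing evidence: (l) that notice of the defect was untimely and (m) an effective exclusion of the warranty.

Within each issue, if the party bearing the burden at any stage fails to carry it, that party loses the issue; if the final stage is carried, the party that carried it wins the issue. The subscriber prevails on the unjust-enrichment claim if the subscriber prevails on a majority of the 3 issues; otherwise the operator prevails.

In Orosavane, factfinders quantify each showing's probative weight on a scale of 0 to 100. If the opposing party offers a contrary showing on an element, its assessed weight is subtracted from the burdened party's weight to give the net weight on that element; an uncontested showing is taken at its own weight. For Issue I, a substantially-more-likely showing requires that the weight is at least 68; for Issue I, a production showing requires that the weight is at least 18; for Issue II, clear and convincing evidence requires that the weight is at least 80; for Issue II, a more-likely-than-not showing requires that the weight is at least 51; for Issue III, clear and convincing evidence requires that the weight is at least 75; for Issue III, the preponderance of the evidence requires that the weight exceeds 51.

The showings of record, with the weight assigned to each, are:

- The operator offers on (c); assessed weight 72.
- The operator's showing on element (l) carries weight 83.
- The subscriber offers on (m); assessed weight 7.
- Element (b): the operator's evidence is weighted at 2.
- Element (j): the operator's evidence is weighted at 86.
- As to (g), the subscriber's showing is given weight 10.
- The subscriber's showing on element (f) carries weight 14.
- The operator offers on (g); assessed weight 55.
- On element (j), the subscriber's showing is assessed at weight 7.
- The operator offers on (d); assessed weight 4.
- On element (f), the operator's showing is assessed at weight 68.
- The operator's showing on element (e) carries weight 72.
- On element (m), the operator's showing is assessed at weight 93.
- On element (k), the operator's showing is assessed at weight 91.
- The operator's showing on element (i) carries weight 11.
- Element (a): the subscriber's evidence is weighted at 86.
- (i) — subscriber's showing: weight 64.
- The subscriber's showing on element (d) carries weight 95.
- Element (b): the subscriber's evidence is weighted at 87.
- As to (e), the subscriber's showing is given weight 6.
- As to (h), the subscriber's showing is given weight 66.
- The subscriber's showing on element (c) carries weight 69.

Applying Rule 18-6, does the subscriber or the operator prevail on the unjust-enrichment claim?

subscriber

— Issue I —
Stage I.1 (subscriber, a substantially-more-likely showing, weight is at least 68): (a) 86 ≥ 68 — meets; (b) net 87−2=85 ≥ 68 — meets.
  Stage I.1 carried; the burden shifts to the operator.
Stage I.2 (operator, a production showing, weight is at least 18): (c) net 72−69=3 < 18 — fails.
  The operator does not carry Stage I.2.
So the subscriber prevails on this issue.
— Issue II —
Stage II.1 — burden on subscriber; standard: clear and convincing evidence (weight is at least 80).
    (d): 95 − 4 = 91 ≥ 80 [met]
  Stage II.1 is satisfied; the onus moves to the operator.
Stage II.2 — burden on operator; standard: a more-likely-than-not showing (weight is at least 51).
    (e): 72 − 6 = 66 ≥ 51 [met]
    (f): 68 − 14 = 54 ≥ 51 [met]
  All elements met. The operator retains the burden for Stage II.3.
Stage II.3 — burden on operator; standard: a more-likely-than-not showing (weight is at least 51).
    (g): 55 − 10 = 45 < 51 [not met]
  Not every element is met, so the operator fails to carry Stage II.3.
So the subscriber prevails on this issue.
— Issue III —
At Stage III.1 the subscriber must meet the preponderance of the evidence (weight exceeds 51): on (h) the weight is 66, > 51, so (h) meets the standard; on (i) the weight is 64 less the opposing 11 gives net 53, which does exceed 51, so (i) meets the standard.
  Stage III.1 is satisfied; the onus moves to the operator.
At Stage III.2 the operator must meet clear and convincing evidence (weight is at least 75): on (j) the weight is 86 less the opposing 7 gives net 79, ≥ 75, so (j) meets the standard; on (k) the weight is 91, ≥ 75, so (k) meets the standard.
  Stage III.2 carried; the burden remains with the operator.
At Stage III.3 the operator must meet clear and convincing evidence (weight is at least 75): on (l) the weight is 83, which does reach 75, so (l) meets the standard; on (m) the weight is 93 less the opposing 7 gives net 86, which does reach 75, so (m) meets the standard.
  Stage III.3 carried; the final stage is satisfied.
All stages carried — the operator prevails on this issue.
Per-issue: Issue I → subscriber; Issue II → subscriber; Issue III → operator. The subscriber must prevail on a majority of issues; overall, the subscriber prevails.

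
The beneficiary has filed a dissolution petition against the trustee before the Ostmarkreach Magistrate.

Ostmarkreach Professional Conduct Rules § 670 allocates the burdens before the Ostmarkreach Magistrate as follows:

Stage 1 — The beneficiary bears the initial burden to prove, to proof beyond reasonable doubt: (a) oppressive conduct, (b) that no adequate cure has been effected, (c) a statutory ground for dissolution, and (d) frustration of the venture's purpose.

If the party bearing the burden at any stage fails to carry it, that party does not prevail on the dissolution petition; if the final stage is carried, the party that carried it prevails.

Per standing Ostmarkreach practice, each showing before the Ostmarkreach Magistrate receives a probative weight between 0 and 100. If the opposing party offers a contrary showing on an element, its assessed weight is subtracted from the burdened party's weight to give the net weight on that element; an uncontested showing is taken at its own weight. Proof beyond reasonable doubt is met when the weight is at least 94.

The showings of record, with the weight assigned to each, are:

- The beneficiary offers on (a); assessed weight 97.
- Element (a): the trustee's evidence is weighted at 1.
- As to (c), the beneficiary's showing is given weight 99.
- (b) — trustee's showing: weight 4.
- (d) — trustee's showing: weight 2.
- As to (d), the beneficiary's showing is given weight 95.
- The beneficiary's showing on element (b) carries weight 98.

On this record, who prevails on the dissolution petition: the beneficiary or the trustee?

trustee

At Stage 1 the beneficiary must meet proof beyond reasonable doubt (weight is at least 94): on (a) the weight is 97 less the opposing 1 gives net 96, which does reach 94, so (a) meets the standard; on (b) the weight is 98 less the opposing 4 gives net 94, ≥ 94, so (b) meets the standard; on (c) the weight is 99, which does reach 94, so (c) meets the standard; on (d) the weight is 95 less the opposing 2 gives net 93, < 94, so (d) does not meet the standard.
  The beneficiary does not carry Stage 1.
So the trustee prevails.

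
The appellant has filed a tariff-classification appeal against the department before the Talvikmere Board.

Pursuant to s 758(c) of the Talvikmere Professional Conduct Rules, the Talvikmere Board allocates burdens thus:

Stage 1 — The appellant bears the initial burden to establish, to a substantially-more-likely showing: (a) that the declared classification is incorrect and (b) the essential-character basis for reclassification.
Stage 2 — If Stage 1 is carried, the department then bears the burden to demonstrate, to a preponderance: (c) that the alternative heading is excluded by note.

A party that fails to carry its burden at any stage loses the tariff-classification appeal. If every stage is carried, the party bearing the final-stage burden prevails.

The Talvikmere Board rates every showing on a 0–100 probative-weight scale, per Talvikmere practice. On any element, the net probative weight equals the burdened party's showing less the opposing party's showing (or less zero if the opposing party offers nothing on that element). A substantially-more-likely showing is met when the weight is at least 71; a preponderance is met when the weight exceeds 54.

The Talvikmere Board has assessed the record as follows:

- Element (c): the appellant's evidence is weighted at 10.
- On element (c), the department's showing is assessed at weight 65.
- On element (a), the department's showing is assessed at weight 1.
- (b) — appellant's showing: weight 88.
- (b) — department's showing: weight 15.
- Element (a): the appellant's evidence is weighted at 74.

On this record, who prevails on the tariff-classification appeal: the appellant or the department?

Stage 1 — burden on appellant; standard: a substantially-more-likely showing (weight is at least 71).
    (a): 74 − 1 = 73 ≥ 71 [met]
    (b): 88 − 15 = 73 ≥ 71 [met]
  The appellant carries Stage 1; the department now bears the burden.
Stage 2 — burden on department; standard: a preponderance (weight exceeds 54).
    (c): 65 − 10 = 55 > 54 [met]
  All elements met at the final stage.
With every stage satisfied, the department prevails.

department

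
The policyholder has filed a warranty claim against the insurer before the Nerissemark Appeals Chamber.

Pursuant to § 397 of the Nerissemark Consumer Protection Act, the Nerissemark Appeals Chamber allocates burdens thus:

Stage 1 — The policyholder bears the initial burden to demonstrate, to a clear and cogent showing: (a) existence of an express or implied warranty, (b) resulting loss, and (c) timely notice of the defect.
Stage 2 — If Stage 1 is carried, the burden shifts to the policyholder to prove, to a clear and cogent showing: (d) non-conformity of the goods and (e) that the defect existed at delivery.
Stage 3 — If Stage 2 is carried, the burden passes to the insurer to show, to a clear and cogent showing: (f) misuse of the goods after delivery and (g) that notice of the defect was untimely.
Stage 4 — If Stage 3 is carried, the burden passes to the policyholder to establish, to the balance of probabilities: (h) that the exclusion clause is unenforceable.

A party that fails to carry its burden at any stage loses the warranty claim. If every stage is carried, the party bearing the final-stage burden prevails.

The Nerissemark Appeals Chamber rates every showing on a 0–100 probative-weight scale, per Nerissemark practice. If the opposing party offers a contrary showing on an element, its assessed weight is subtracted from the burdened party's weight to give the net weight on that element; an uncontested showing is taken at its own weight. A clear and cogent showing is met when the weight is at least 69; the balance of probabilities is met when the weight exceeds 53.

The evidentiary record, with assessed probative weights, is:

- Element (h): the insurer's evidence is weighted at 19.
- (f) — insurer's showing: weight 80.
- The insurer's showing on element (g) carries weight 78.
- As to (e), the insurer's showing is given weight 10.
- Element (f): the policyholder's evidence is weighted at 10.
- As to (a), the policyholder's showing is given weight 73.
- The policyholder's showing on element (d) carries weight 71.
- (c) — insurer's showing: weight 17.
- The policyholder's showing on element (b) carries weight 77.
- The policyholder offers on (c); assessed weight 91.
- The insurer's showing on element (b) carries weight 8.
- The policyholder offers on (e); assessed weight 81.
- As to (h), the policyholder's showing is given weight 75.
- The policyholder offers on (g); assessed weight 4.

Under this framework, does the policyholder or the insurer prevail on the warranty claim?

Stage 1 — burden on policyholder; standard: a clear and cogent showing (weight is at least 69).
    (a): 73 ≥ 69 [met]
    (b): 77 − 8 = 69 ≥ 69 [met]
    (c): 91 − 17 = 74 ≥ 69 [met]
  Stage 1 carried; the burden remains with the policyholder.
Stage 2 — burden on policyholder; standard: a clear and cogent showing (weight is at least 69).
    (d): 71 ≥ 69 [met]
    (e): 81 − 10 = 71 ≥ 69 [met]
  The policyholder carries Stage 2; the insurer now bears the burden.
Stage 3 — burden on insurer; standard: a clear and cogent showing (weight is at least 69).
    (f): 80 − 10 = 70 ≥ 69 [met]
    (g): 78 − 4 = 74 ≥ 69 [met]
  The insurer carries Stage 3; the policyholder now bears the burden.
Stage 4 — burden on policyholder; standard: the balance of probabilities (weight exceeds 53).
    (h): 75 − 19 = 56 > 53 [met]
  All elements met at the final stage.
With every stage satisfied, the policyholder prevails.

policyholder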